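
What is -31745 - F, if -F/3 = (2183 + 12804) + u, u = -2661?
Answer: 5233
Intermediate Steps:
F = -36978 (F = -3*((2183 + 12804) - 2661) = -3*(14987 - 2661) = -3*12326 = -36978)
-31745 - F = -31745 - 1*(-36978) = -31745 + 36978 = 5233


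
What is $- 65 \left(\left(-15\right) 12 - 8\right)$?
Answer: $12220$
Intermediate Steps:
$- 65 \left(\left(-15\right) 12 - 8\right) = - 65 \left(-180 - 8\right) = \left(-65\right) \left(-188\right) = 12220$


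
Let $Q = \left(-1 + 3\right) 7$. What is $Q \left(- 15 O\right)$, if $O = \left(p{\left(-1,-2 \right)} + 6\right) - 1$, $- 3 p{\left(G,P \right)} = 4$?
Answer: $-770$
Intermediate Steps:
$Q = 14$ ($Q = 2 \cdot 7 = 14$)
$p{\left(G,P \right)} = - \frac{4}{3}$ ($p{\left(G,P \right)} = \left(- \frac{1}{3}\right) 4 = - \frac{4}{3}$)
$O = \frac{11}{3}$ ($O = \left(- \frac{4}{3} + 6\right) - 1 = \frac{14}{3} - 1 = \frac{11}{3} \approx 3.6667$)
$Q \left(- 15 O\right) = 14 \left(\left(-15\right) \frac{11}{3}\right) = 14 \left(-55\right) = -770$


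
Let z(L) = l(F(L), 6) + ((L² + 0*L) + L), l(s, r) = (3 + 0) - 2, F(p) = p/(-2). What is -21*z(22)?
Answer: -10647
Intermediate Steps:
F(p) = -p/2 (F(p) = p*(-½) = -p/2)
l(s, r) = 1 (l(s, r) = 3 - 2 = 1)
z(L) = 1 + L + L² (z(L) = 1 + ((L² + 0*L) + L) = 1 + ((L² + 0) + L) = 1 + (L² + L) = 1 + (L + L²) = 1 + L + L²)
-21*z(22) = -21*(1 + 22 + 22²) = -21*(1 + 22 + 484) = -21*507 = -10647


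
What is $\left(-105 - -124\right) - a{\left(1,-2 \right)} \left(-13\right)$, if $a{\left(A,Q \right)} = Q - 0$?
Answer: $-7$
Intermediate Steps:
$a{\left(A,Q \right)} = Q$ ($a{\left(A,Q \right)} = Q + 0 = Q$)
$\left(-105 - -124\right) - a{\left(1,-2 \right)} \left(-13\right) = \left(-105 - -124\right) - \left(-2\right) \left(-13\right) = \left(-105 + 124\right) - 26 = 19 - 26 = -7$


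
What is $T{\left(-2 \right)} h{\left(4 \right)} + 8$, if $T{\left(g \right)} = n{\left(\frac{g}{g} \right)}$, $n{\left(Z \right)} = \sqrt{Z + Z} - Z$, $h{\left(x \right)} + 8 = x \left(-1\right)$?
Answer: $20 - 12 \sqrt{2} \approx 3.0294$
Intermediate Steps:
$h{\left(x \right)} = -8 - x$ ($h{\left(x \right)} = -8 + x \left(-1\right) = -8 - x$)
$n{\left(Z \right)} = - Z + \sqrt{2} \sqrt{Z}$ ($n{\left(Z \right)} = \sqrt{2 Z} - Z = \sqrt{2} \sqrt{Z} - Z = - Z + \sqrt{2} \sqrt{Z}$)
$T{\left(g \right)} = -1 + \sqrt{2}$ ($T{\left(g \right)} = - \frac{g}{g} + \sqrt{2} \sqrt{\frac{g}{g}} = \left(-1\right) 1 + \sqrt{2} \sqrt{1} = -1 + \sqrt{2} \cdot 1 = -1 + \sqrt{2}$)
$T{\left(-2 \right)} h{\left(4 \right)} + 8 = \left(-1 + \sqrt{2}\right) \left(-8 - 4\right) + 8 = \left(-1 + \sqrt{2}\right) \left(-12\right) + 8 = \left(12 - 12 \sqrt{2}\right) + 8 = 20 - 12 \sqrt{2}$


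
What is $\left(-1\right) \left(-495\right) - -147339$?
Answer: $147834$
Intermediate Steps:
$\left(-1\right) \left(-495\right) - -147339 = 495 + 147339 = 147834$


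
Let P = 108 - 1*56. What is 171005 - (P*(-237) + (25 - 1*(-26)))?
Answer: 183278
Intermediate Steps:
P = 52 (P = 108 - 56 = 52)
171005 - (P*(-237) + (25 - 1*(-26))) = 171005 - (52*(-237) + (25 - 1*(-26))) = 171005 - (-12324 + (25 + 26)) = 171005 - (-12324 + 51) = 171005 - 1*(-12273) = 171005 + 12273 = 183278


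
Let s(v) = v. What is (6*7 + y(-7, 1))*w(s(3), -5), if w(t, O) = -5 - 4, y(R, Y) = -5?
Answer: -333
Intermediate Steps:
w(t, O) = -9
(6*7 + y(-7, 1))*w(s(3), -5) = (6*7 - 5)*(-9) = (42 - 5)*(-9) = 37*(-9) = -333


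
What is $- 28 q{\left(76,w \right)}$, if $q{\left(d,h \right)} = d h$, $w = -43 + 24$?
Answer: $40432$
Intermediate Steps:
$w = -19$
$- 28 q{\left(76,w \right)} = - 28 \cdot 76 \left(-19\right) = \left(-28\right) \left(-1444\right) = 40432$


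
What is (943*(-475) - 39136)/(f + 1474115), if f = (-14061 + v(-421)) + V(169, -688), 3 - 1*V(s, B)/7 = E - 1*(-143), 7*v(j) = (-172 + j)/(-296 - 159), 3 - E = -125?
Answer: -1551289285/4644297523 ≈ -0.33402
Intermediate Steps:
E = 128 (E = 3 - 1*(-125) = 3 + 125 = 128)
v(j) = 172/3185 - j/3185 (v(j) = ((-172 + j)/(-296 - 159))/7 = ((-172 + j)/(-455))/7 = ((-172 + j)*(-1/455))/7 = (172/455 - j/455)/7 = 172/3185 - j/3185)
V(s, B) = -1876 (V(s, B) = 21 - 7*(128 - 1*(-143)) = 21 - 7*(128 + 143) = 21 - 7*271 = 21 - 1897 = -1876)
f = -50758752/3185 (f = (-14061 + (172/3185 - 1/3185*(-421))) - 1876 = (-14061 + (172/3185 + 421/3185)) - 1876 = (-14061 + 593/3185) - 1876 = -44783692/3185 - 1876 = -50758752/3185 ≈ -15937.)
(943*(-475) - 39136)/(f + 1474115) = (943*(-475) - 39136)/(-50758752/3185 + 1474115) = (-447925 - 39136)/(4644297523/3185) = -487061*3185/4644297523 = -1551289285/4644297523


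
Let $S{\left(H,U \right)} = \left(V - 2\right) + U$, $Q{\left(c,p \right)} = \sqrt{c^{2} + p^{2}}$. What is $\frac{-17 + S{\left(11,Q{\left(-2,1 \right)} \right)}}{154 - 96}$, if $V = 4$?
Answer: $- \frac{15}{58} + \frac{\sqrt{5}}{58} \approx -0.22007$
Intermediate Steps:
$S{\left(H,U \right)} = 2 + U$ ($S{\left(H,U \right)} = \left(4 - 2\right) + U = 2 + U$)
$\frac{-17 + S{\left(11,Q{\left(-2,1 \right)} \right)}}{154 - 96} = \frac{-17 + \left(2 + \sqrt{\left(-2\right)^{2} + 1^{2}}\right)}{154 - 96} = \frac{-17 + \left(2 + \sqrt{4 + 1}\right)}{58} = \left(-17 + \left(2 + \sqrt{5}\right)\right) \frac{1}{58} = \left(-15 + \sqrt{5}\right) \frac{1}{58} = - \frac{15}{58} + \frac{\sqrt{5}}{58}$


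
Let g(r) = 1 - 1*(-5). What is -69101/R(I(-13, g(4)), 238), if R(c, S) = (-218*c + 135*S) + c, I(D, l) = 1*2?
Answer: -69101/31696 ≈ -2.1801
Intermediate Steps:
g(r) = 6 (g(r) = 1 + 5 = 6)
I(D, l) = 2
R(c, S) = -217*c + 135*S
-69101/R(I(-13, g(4)), 238) = -69101/(-217*2 + 135*238) = -69101/(-434 + 32130) = -69101/31696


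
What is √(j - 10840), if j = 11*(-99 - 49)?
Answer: 2*I*√3117 ≈ 111.66*I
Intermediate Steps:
j = -1628 (j = 11*(-148) = -1628)
√(j - 10840) = √(-1628 - 10840) = √(-12468) = 2*I*√3117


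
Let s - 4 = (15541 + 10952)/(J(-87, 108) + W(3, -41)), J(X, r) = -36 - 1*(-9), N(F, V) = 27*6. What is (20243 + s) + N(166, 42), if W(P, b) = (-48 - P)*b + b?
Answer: 41313900/2023 ≈ 20422.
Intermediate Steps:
N(F, V) = 162
W(P, b) = b + b*(-48 - P) (W(P, b) = b*(-48 - P) + b = b + b*(-48 - P))
J(X, r) = -27 (J(X, r) = -36 + 9 = -27)
s = 34585/2023 (s = 4 + (15541 + 10952)/(-27 - 1*(-41)*(47 + 3)) = 4 + 26493/(-27 - 1*(-41)*50) = 4 + 26493/(-27 + 2050) = 4 + 26493/2023 = 34585/2023 ≈ 17.096)
(20243 + s) + N(166, 42) = (20243 + 34585/2023) + 162 = 40986174/2023 + 162 = 41313900/2023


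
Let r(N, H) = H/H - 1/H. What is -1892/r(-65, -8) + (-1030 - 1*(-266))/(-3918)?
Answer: -9882662/5877 ≈ -1681.6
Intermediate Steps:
r(N, H) = 1 - 1/H
-1892/r(-65, -8) + (-1030 - 1*(-266))/(-3918) = -1892*(-8/(-1 - 8)) + (-1030 - 1*(-266))/(-3918) = -1892/((-1/8*(-9))) + (-1030 + 266)*(-1/3918) = -1892/9/8 - 764*(-1/3918) = -1892*8/9 + 382/1959 = -15136/9 + 382/1959 = -9882662/5877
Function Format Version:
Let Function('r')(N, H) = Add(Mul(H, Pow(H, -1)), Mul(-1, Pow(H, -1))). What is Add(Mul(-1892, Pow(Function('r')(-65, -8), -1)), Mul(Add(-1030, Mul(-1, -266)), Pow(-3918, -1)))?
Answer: Rational(-9882662, 5877) ≈ -1681.6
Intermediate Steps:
Function('r')(N, H) = Add(1, Mul(-1, Pow(H, -1)))
Add(Mul(-1892, Pow(Function('r')(-65, -8), -1)), Mul(Add(-1030, Mul(-1, -266)), Pow(-3918, -1))) = Add(Mul(-1892, Pow(Mul(Pow(-8, -1), Add(-1, -8)), -1)), Mul(Add(-1030, Mul(-1, -266)), Pow(-3918, -1))) = Add(Mul(-1892, Pow(Mul(Rational(-1, 8), -9), -1)), Mul(Add(-1030, 266), Rational(-1, 3918))) = Add(Mul(-1892, Pow(Rational(9, 8), -1)), Mul(-764, Rational(-1, 3918))) = Add(Mul(-1892, Rational(8, 9)), Rational(382, 1959)) = Add(Rational(-15136, 9), Rational(382, 1959)) = Rational(-9882662, 5877)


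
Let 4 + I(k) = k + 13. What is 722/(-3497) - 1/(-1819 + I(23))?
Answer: -1286717/6249139 ≈ -0.20590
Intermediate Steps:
I(k) = 9 + k (I(k) = -4 + (k + 13) = -4 + (13 + k) = 9 + k)
722/(-3497) - 1/(-1819 + I(23)) = 722/(-3497) - 1/(-1819 + (9 + 23)) = 722*(-1/3497) - 1/(-1819 + 32) = -722/3497 - 1/(-1787) = -722/3497 - 1*(-1/1787) = -722/3497 + 1/1787 = -1286717/6249139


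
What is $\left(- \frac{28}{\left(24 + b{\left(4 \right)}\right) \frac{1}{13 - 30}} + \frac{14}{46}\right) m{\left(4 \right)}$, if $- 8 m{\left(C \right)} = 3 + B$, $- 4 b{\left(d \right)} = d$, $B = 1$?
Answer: $- \frac{21}{2} \approx -10.5$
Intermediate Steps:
$b{\left(d \right)} = - \frac{d}{4}$
$m{\left(C \right)} = - \frac{1}{2}$ ($m{\left(C \right)} = - \frac{3 + 1}{8} = \left(- \frac{1}{8}\right) 4 = - \frac{1}{2}$)
$\left(- \frac{28}{\left(24 + b{\left(4 \right)}\right) \frac{1}{13 - 30}} + \frac{14}{46}\right) m{\left(4 \right)} = \left(- \frac{28}{\left(24 - 1\right) \frac{1}{13 - 30}} + \frac{14}{46}\right) \left(- \frac{1}{2}\right) = \left(- \frac{28}{\left(24 - 1\right) \frac{1}{-17}} + 14 \cdot \frac{1}{46}\right) \left(- \frac{1}{2}\right) = \left(- \frac{28}{23 \left(- \frac{1}{17}\right)} + \frac{7}{23}\right) \left(- \frac{1}{2}\right) = \left(- \frac{28}{- \frac{23}{17}} + \frac{7}{23}\right) \left(- \frac{1}{2}\right) = \left(\left(-28\right) \left(- \frac{17}{23}\right) + \frac{7}{23}\right) \left(- \frac{1}{2}\right) = \left(\frac{476}{23} + \frac{7}{23}\right) \left(- \frac{1}{2}\right) = 21 \left(- \frac{1}{2}\right) = - \frac{21}{2}$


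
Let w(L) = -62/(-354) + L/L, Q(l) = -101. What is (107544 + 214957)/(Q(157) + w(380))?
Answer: -57082677/17669 ≈ -3230.7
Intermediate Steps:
w(L) = 208/177 (w(L) = -62*(-1/354) + 1 = 31/177 + 1 = 208/177)
(107544 + 214957)/(Q(157) + w(380)) = (107544 + 214957)/(-101 + 208/177) = 322501/(-17669/177) = 322501*(-177/17669) = -57082677/17669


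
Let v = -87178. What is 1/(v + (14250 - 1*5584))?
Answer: -1/78512 ≈ -1.2737e-5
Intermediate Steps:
1/(v + (14250 - 1*5584)) = 1/(-87178 + (14250 - 1*5584)) = 1/(-87178 + (14250 - 5584)) = 1/(-87178 + 8666) = 1/(-78512) = -1/78512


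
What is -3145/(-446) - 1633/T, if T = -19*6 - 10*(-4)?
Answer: 240262/8251 ≈ 29.119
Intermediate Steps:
T = -74 (T = -114 + 40 = -74)
-3145/(-446) - 1633/T = -3145/(-446) - 1633/(-74) = -3145*(-1/446) - 1633*(-1/74) = 3145/446 + 1633/74 = 240262/8251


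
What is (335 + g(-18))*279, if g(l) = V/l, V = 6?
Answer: 93372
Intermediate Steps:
g(l) = 6/l
(335 + g(-18))*279 = (335 + 6/(-18))*279 = (335 + 6*(-1/18))*279 = (335 - ⅓)*279 = (1004/3)*279 = 93372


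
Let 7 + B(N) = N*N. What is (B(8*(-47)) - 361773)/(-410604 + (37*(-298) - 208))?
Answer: 110202/210919 ≈ 0.52248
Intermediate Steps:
B(N) = -7 + N**2 (B(N) = -7 + N*N = -7 + N**2)
(B(8*(-47)) - 361773)/(-410604 + (37*(-298) - 208)) = ((-7 + (8*(-47))**2) - 361773)/(-410604 + (37*(-298) - 208)) = ((-7 + (-376)**2) - 361773)/(-410604 + (-11026 - 208)) = ((-7 + 141376) - 361773)/(-410604 - 11234) = (141369 - 361773)/(-421838) = -220404*(-1/421838) = 110202/210919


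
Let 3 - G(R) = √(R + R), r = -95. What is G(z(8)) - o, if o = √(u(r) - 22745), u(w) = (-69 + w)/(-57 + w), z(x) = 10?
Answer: 3 - 2*√5 - I*√32842222/38 ≈ -1.4721 - 150.81*I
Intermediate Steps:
G(R) = 3 - √2*√R (G(R) = 3 - √(R + R) = 3 - √(2*R) = 3 - √2*√R)
u(w) = (-69 + w)/(-57 + w)
o = I*√32842222/38 (o = √((-69 - 95)/(-57 - 95) - 22745) = √(-164/(-152) - 22745) = √(-1/152*(-164) - 22745) = √(41/38 - 22745) = √(-864269/38) = I*√32842222/38 ≈ 150.81*I)
G(z(8)) - o = (3 - √2*√10) - I*√32842222/38 = (3 - 2*√5) - I*√32842222/38 = 3 - 2*√5 - I*√32842222/38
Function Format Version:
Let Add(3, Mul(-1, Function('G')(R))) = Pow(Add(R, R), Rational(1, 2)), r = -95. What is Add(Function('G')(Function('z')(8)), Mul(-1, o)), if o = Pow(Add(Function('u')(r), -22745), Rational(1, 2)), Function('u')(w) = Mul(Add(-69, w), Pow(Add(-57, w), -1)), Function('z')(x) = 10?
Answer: Add(3, Mul(-2, Pow(5, Rational(1, 2))), Mul(Rational(-1, 38), I, Pow(32842222, Rational(1, 2)))) ≈ Add(-1.4721, Mul(-150.81, I))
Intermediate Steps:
Function('G')(R) = Add(3, Mul(-1, Pow(2, Rational(1, 2)), Pow(R, Rational(1, 2)))) (Function('G')(R) = Add(3, Mul(-1, Pow(Add(R, R), Rational(1, 2)))) = Add(3, Mul(-1, Pow(Mul(2, R), Rational(1, 2)))) = Add(3, Mul(-1, Mul(Pow(2, Rational(1, 2)), Pow(R, Rational(1, 2))))) = Add(3, Mul(-1, Pow(2, Rational(1, 2)), Pow(R, Rational(1, 2)))))
Function('u')(w) = Mul(Pow(Add(-57, w), -1), Add(-69, w))
o = Mul(Rational(1, 38), I, Pow(32842222, Rational(1, 2))) (o = Pow(Add(Mul(Pow(Add(-57, -95), -1), Add(-69, -95)), -22745), Rational(1, 2)) = Pow(Add(Mul(Pow(-152, -1), -164), -22745), Rational(1, 2)) = Pow(Add(Mul(Rational(-1, 152), -164), -22745), Rational(1, 2)) = Pow(Add(Rational(41, 38), -22745), Rational(1, 2)) = Pow(Rational(-864269, 38), Rational(1, 2)) = Mul(Rational(1, 38), I, Pow(32842222, Rational(1, 2))) ≈ Mul(150.81, I))
Add(Function('G')(Function('z')(8)), Mul(-1, o)) = Add(Add(3, Mul(-1, Pow(2, Rational(1, 2)), Pow(10, Rational(1, 2)))), Mul(-1, Mul(Rational(1, 38), I, Pow(32842222, Rational(1, 2))))) = Add(Add(3, Mul(-2, Pow(5, Rational(1, 2)))), Mul(Rational(-1, 38), I, Pow(32842222, Rational(1, 2)))) = Add(3, Mul(-2, Pow(5, Rational(1, 2))), Mul(Rational(-1, 38), I, Pow(32842222, Rational(1, 2))))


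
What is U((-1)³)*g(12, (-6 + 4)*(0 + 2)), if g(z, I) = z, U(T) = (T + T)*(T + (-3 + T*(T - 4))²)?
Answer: -72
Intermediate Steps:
U(T) = 2*T*(T + (-3 + T*(-4 + T))²) (U(T) = (2*T)*(T + (-3 + T*(-4 + T))²) = 2*T*(T + (-3 + T*(-4 + T))²))
U((-1)³)*g(12, (-6 + 4)*(0 + 2)) = (2*(-1)³*((-1)³ + (3 - ((-1)³)² + 4*(-1)³)²))*12 = (2*(-1)*(-1 + (3 - 1*(-1)² + 4*(-1))²))*12 = (2*(-1)*(-1 + (3 - 1*1 - 4)²))*12 = (2*(-1)*(-1 + (3 - 1 - 4)²))*12 = (2*(-1)*(-1 + (-2)²))*12 = (2*(-1)*(-1 + 4))*12 = (2*(-1)*3)*12 = -6*12 = -72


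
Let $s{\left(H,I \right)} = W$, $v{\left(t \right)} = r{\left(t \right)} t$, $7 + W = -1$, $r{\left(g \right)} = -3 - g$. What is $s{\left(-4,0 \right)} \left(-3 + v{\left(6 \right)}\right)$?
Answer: $456$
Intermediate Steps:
$W = -8$ ($W = -7 - 1 = -8$)
$v{\left(t \right)} = t \left(-3 - t\right)$ ($v{\left(t \right)} = \left(-3 - t\right) t = t \left(-3 - t\right)$)
$s{\left(H,I \right)} = -8$
$s{\left(-4,0 \right)} \left(-3 + v{\left(6 \right)}\right) = - 8 \left(-3 - 6 \left(3 + 6\right)\right) = - 8 \left(-3 - 6 \cdot 9\right) = - 8 \left(-3 - 54\right) = \left(-8\right) \left(-57\right) = 456$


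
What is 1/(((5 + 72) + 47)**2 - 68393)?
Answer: -1/53017 ≈ -1.8862e-5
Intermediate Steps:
1/(((5 + 72) + 47)**2 - 68393) = 1/((77 + 47)**2 - 68393) = 1/(124**2 - 68393) = 1/(15376 - 68393) = 1/(-53017) = -1/53017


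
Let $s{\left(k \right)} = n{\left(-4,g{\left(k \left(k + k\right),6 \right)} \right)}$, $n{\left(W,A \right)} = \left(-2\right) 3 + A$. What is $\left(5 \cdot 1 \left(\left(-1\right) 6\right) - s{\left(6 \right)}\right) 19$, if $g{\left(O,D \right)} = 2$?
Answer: $-494$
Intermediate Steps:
$n{\left(W,A \right)} = -6 + A$
$s{\left(k \right)} = -4$ ($s{\left(k \right)} = -6 + 2 = -4$)
$\left(5 \cdot 1 \left(\left(-1\right) 6\right) - s{\left(6 \right)}\right) 19 = \left(5 \cdot 1 \left(\left(-1\right) 6\right) - -4\right) 19 = \left(5 \left(-6\right) + 4\right) 19 = \left(-30 + 4\right) 19 = \left(-26\right) 19 = -494$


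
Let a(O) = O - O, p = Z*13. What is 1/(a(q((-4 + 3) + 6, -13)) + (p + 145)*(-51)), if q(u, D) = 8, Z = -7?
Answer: -1/2754 ≈ -0.00036311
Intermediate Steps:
p = -91 (p = -7*13 = -91)
a(O) = 0
1/(a(q((-4 + 3) + 6, -13)) + (p + 145)*(-51)) = 1/(0 + (-91 + 145)*(-51)) = 1/(0 + 54*(-51)) = 1/(0 - 2754) = 1/(-2754) = -1/2754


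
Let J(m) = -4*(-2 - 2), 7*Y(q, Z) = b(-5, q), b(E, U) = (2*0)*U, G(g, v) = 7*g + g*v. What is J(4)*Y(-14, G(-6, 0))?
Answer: 0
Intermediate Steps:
b(E, U) = 0 (b(E, U) = 0*U = 0)
Y(q, Z) = 0 (Y(q, Z) = (1/7)*0 = 0)
J(m) = 16 (J(m) = -4*(-4) = 16)
J(4)*Y(-14, G(-6, 0)) = 16*0 = 0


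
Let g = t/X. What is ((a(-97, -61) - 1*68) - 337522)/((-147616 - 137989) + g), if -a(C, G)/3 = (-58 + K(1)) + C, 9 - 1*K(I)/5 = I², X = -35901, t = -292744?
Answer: 12107432745/10253212361 ≈ 1.1808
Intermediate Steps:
K(I) = 45 - 5*I²
a(C, G) = 54 - 3*C (a(C, G) = -3*((-58 + (45 - 5*1²)) + C) = -3*((-58 + (45 - 5*1)) + C) = -3*((-58 + (45 - 5)) + C) = -3*((-58 + 40) + C) = -3*(-18 + C) = 54 - 3*C)
g = 292744/35901 (g = -292744/(-35901) = -292744*(-1/35901) = 292744/35901 ≈ 8.1542)
((a(-97, -61) - 1*68) - 337522)/((-147616 - 137989) + g) = (((54 - 3*(-97)) - 1*68) - 337522)/((-147616 - 137989) + 292744/35901) = (((54 + 291) - 68) - 337522)/(-285605 + 292744/35901) = ((345 - 68) - 337522)/(-10253212361/35901) = (277 - 337522)*(-35901/10253212361) = -337245*(-35901/10253212361) = 12107432745/10253212361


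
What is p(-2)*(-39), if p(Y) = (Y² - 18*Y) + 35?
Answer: -2925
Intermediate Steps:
p(Y) = 35 + Y² - 18*Y
p(-2)*(-39) = (35 + (-2)² - 18*(-2))*(-39) = (35 + 4 + 36)*(-39) = 75*(-39) = -2925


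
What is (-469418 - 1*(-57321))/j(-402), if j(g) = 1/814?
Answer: -335446958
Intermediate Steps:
j(g) = 1/814
(-469418 - 1*(-57321))/j(-402) = (-469418 - 1*(-57321))/(1/814) = (-469418 + 57321)*814 = -412097*814 = -335446958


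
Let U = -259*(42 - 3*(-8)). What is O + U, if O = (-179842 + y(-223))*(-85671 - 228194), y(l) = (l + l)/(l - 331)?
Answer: 15635497557477/277 ≈ 5.6446e+10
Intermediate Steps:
y(l) = 2*l/(-331 + l) (y(l) = (2*l)/(-331 + l) = 2*l/(-331 + l))
U = -17094 (U = -259*(42 + 24) = -259*66 = -17094)
O = 15635502292515/277 (O = (-179842 + 2*(-223)/(-331 - 223))*(-85671 - 228194) = (-179842 + 2*(-223)/(-554))*(-313865) = (-179842 + 2*(-223)*(-1/554))*(-313865) = (-179842 + 223/277)*(-313865) = -49816011/277*(-313865) = 15635502292515/277 ≈ 5.6446e+10)
O + U = 15635502292515/277 - 17094 = 15635497557477/277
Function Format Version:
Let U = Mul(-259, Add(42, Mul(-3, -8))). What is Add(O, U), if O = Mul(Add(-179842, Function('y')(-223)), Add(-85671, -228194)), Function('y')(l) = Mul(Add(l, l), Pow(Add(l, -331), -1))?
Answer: Rational(15635497557477, 277) ≈ 5.6446e+10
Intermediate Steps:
Function('y')(l) = Mul(2, l, Pow(Add(-331, l), -1)) (Function('y')(l) = Mul(Mul(2, l), Pow(Add(-331, l), -1)) = Mul(2, l, Pow(Add(-331, l), -1)))
U = -17094 (U = Mul(-259, Add(42, 24)) = Mul(-259, 66) = -17094)
O = Rational(15635502292515, 277) (O = Mul(Add(-179842, Mul(2, -223, Pow(Add(-331, -223), -1))), Add(-85671, -228194)) = Mul(Add(-179842, Mul(2, -223, Pow(-554, -1))), -313865) = Mul(Add(-179842, Mul(2, -223, Rational(-1, 554))), -313865) = Mul(Add(-179842, Rational(223, 277)), -313865) = Mul(Rational(-49816011, 277), -313865) = Rational(15635502292515, 277) ≈ 5.6446e+10)
Add(O, U) = Add(Rational(15635502292515, 277), -17094) = Rational(15635497557477, 277)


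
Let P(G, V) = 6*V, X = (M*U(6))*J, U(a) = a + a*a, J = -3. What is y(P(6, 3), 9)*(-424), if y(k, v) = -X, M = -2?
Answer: 106848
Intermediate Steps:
U(a) = a + a**2
X = 252 (X = -12*(1 + 6)*(-3) = -12*7*(-3) = -2*42*(-3) = -84*(-3) = 252)
y(k, v) = -252 (y(k, v) = -1*252 = -252)
y(P(6, 3), 9)*(-424) = -252*(-424) = 106848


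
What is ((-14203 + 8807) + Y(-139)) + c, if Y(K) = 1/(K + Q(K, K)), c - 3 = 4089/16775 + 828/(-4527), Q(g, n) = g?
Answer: -12650308576549/2345715350 ≈ -5392.9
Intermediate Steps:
c = 25826942/8437825 (c = 3 + (4089/16775 + 828/(-4527)) = 3 + (4089*(1/16775) + 828*(-1/4527)) = 3 + (4089/16775 - 92/503) = 3 + 513467/8437825 = 25826942/8437825 ≈ 3.0609)
Y(K) = 1/(2*K) (Y(K) = 1/(K + K) = 1/(2*K))
((-14203 + 8807) + Y(-139)) + c = ((-14203 + 8807) + (½)/(-139)) + 25826942/8437825 = (-5396 + (½)*(-1/139)) + 25826942/8437825 = (-5396 - 1/278) + 25826942/8437825 = -1500089/278 + 25826942/8437825 = -12650308576549/2345715350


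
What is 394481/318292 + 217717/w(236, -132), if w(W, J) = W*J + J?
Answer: -3559789735/622340433 ≈ -5.7200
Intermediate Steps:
w(W, J) = J + J*W (w(W, J) = J*W + J = J + J*W)
394481/318292 + 217717/w(236, -132) = 394481/318292 + 217717/((-132*(1 + 236))) = 394481*(1/318292) + 217717/((-132*237)) = 394481/318292 + 217717/(-31284) = 394481/318292 + 217717*(-1/31284) = 394481/318292 - 217717/31284 = -3559789735/622340433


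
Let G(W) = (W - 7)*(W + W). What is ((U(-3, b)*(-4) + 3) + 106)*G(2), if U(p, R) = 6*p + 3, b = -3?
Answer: -3380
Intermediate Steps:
U(p, R) = 3 + 6*p
G(W) = 2*W*(-7 + W) (G(W) = (-7 + W)*(2*W) = 2*W*(-7 + W))
((U(-3, b)*(-4) + 3) + 106)*G(2) = (((3 + 6*(-3))*(-4) + 3) + 106)*(2*2*(-7 + 2)) = (((3 - 18)*(-4) + 3) + 106)*(2*2*(-5)) = ((-15*(-4) + 3) + 106)*(-20) = ((60 + 3) + 106)*(-20) = (63 + 106)*(-20) = 169*(-20) = -3380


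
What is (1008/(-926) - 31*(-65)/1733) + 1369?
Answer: 1098516364/802379 ≈ 1369.1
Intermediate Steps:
(1008/(-926) - 31*(-65)/1733) + 1369 = (1008*(-1/926) + 2015*(1/1733)) + 1369 = (-504/463 + 2015/1733) + 1369 = 59513/802379 + 1369 = 1098516364/802379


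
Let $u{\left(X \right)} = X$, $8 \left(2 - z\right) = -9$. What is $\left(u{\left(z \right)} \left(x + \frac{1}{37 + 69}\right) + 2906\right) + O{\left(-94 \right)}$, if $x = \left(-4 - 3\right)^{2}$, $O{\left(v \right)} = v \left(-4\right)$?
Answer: $\frac{2913011}{848} \approx 3435.2$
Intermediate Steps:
$z = \frac{25}{8}$ ($z = 2 - - \frac{9}{8} = 2 + \frac{9}{8} = \frac{25}{8} \approx 3.125$)
$O{\left(v \right)} = - 4 v$
$x = 49$ ($x = \left(-7\right)^{2} = 49$)
$\left(u{\left(z \right)} \left(x + \frac{1}{37 + 69}\right) + 2906\right) + O{\left(-94 \right)} = \left(\frac{25 \left(49 + \frac{1}{37 + 69}\right)}{8} + 2906\right) - -376 = \left(\frac{25 \left(49 + \frac{1}{106}\right)}{8} + 2906\right) + 376 = \left(\frac{25}{8} \cdot \frac{5195}{106} + 2906\right) + 376 = \left(\frac{129875}{848} + 2906\right) + 376 = \frac{2594163}{848} + 376 = \frac{2913011}{848}$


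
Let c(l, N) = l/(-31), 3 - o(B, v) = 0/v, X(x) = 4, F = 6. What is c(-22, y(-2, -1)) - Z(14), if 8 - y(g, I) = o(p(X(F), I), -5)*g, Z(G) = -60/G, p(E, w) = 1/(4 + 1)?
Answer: 1084/217 ≈ 4.9954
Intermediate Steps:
p(E, w) = ⅕ (p(E, w) = 1/5 = ⅕)
o(B, v) = 3 (o(B, v) = 3 - 0/v = 3 - 1*0 = 3 + 0 = 3)
y(g, I) = 8 - 3*g
c(l, N) = -l/31 (c(l, N) = l*(-1/31) = -l/31)
c(-22, y(-2, -1)) - Z(14) = -1/31*(-22) - (-60)/14 = 22/31 - (-60)/14 = 22/31 - 1*(-30/7) = 22/31 + 30/7 = 1084/217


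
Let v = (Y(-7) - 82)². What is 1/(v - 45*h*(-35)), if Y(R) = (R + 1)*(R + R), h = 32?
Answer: 1/50404 ≈ 1.9840e-5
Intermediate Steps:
Y(R) = 2*R*(1 + R) (Y(R) = (1 + R)*(2*R) = 2*R*(1 + R))
v = 4 (v = (2*(-7)*(1 - 7) - 82)² = (2*(-7)*(-6) - 82)² = (84 - 82)² = 2² = 4)
1/(v - 45*h*(-35)) = 1/(4 - 45*32*(-35)) = 1/(4 - 1440*(-35)) = 1/(4 + 50400) = 1/50404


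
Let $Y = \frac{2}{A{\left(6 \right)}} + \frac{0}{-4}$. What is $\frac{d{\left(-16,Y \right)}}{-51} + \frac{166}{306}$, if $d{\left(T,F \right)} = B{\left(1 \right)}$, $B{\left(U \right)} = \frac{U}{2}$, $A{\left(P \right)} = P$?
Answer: $\frac{163}{306} \approx 0.53268$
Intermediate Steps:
$Y = \frac{1}{3}$ ($Y = \frac{2}{6} + \frac{0}{-4} = 2 \cdot \frac{1}{6} + 0 \left(- \frac{1}{4}\right) = \frac{1}{3} + 0 = \frac{1}{3} \approx 0.33333$)
$B{\left(U \right)} = \frac{U}{2}$ ($B{\left(U \right)} = U \frac{1}{2} = \frac{U}{2}$)
$d{\left(T,F \right)} = \frac{1}{2}$ ($d{\left(T,F \right)} = \frac{1}{2} \cdot 1 = \frac{1}{2}$)
$\frac{d{\left(-16,Y \right)}}{-51} + \frac{166}{306} = \frac{1}{2 \left(-51\right)} + \frac{166}{306} = \frac{1}{2} \left(- \frac{1}{51}\right) + 166 \cdot \frac{1}{306} = - \frac{1}{102} + \frac{83}{153} = \frac{163}{306}$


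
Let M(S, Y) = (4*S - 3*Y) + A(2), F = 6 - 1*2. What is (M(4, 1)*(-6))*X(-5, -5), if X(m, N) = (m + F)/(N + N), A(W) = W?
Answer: -9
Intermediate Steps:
F = 4 (F = 6 - 2 = 4)
M(S, Y) = 2 - 3*Y + 4*S (M(S, Y) = (4*S - 3*Y) + 2 = (-3*Y + 4*S) + 2 = 2 - 3*Y + 4*S)
X(m, N) = (4 + m)/(2*N) (X(m, N) = (m + 4)/(N + N) = (4 + m)/((2*N)) = (4 + m)*(1/(2*N)) = (4 + m)/(2*N))
(M(4, 1)*(-6))*X(-5, -5) = ((2 - 3*1 + 4*4)*(-6))*((½)*(4 - 5)/(-5)) = ((2 - 3 + 16)*(-6))*((½)*(-⅕)*(-1)) = (15*(-6))*(⅒) = -90*⅒ = -9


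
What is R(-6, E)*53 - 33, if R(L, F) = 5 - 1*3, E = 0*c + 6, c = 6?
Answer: 73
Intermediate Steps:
E = 6 (E = 0*6 + 6 = 0 + 6 = 6)
R(L, F) = 2 (R(L, F) = 5 - 3 = 2)
R(-6, E)*53 - 33 = 2*53 - 33 = 106 - 33 = 73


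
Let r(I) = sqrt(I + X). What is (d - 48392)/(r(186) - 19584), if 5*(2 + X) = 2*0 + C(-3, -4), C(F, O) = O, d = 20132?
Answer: 691804800/479416091 + 14130*sqrt(1145)/479416091 ≈ 1.4440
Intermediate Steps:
X = -14/5 (X = -2 + (2*0 - 4)/5 = -2 + (0 - 4)/5 = -2 + (1/5)*(-4) = -2 - 4/5 = -14/5 ≈ -2.8000)
r(I) = sqrt(-14/5 + I) (r(I) = sqrt(I - 14/5) = sqrt(-14/5 + I))
(d - 48392)/(r(186) - 19584) = (20132 - 48392)/(sqrt(-70 + 25*186)/5 - 19584) = -28260/(sqrt(-70 + 4650)/5 - 19584) = -28260/(sqrt(4580)/5 - 19584) = -28260/((2*sqrt(1145))/5 - 19584) = -28260/(2*sqrt(1145)/5 - 19584) = -28260/(-19584 + 2*sqrt(1145)/5)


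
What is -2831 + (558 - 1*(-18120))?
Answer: 15847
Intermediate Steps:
-2831 + (558 - 1*(-18120)) = -2831 + (558 + 18120) = -2831 + 18678 = 15847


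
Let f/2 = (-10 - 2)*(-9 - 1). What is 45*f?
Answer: 10800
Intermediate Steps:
f = 240 (f = 2*((-10 - 2)*(-9 - 1)) = 2*(-12*(-10)) = 2*120 = 240)
45*f = 45*240 = 10800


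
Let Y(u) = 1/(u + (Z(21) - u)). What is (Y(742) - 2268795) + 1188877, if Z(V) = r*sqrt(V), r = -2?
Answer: -1079918 - sqrt(21)/42 ≈ -1.0799e+6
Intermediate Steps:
Z(V) = -2*sqrt(V)
Y(u) = -sqrt(21)/42 (Y(u) = 1/(u + (-2*sqrt(21) - u)) = 1/(u + (-u - 2*sqrt(21))) = 1/(-2*sqrt(21)) = -sqrt(21)/42)
(Y(742) - 2268795) + 1188877 = (-sqrt(21)/42 - 2268795) + 1188877 = (-2268795 - sqrt(21)/42) + 1188877 = -1079918 - sqrt(21)/42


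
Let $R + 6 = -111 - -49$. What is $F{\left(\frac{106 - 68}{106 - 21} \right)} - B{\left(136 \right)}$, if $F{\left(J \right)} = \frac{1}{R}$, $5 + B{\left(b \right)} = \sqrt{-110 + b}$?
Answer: $\frac{339}{68} - \sqrt{26} \approx -0.11373$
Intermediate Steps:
$B{\left(b \right)} = -5 + \sqrt{-110 + b}$
$R = -68$ ($R = -6 - 62 = -68$)
$F{\left(J \right)} = - \frac{1}{68}$ ($F{\left(J \right)} = \frac{1}{-68} = - \frac{1}{68}$)
$F{\left(\frac{106 - 68}{106 - 21} \right)} - B{\left(136 \right)} = - \frac{1}{68} - \left(-5 + \sqrt{-110 + 136}\right) = - \frac{1}{68} - \left(-5 + \sqrt{26}\right) = - \frac{1}{68} + \left(5 - \sqrt{26}\right) = \frac{339}{68} - \sqrt{26}$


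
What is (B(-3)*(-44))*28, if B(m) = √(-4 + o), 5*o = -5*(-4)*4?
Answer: -2464*√3 ≈ -4267.8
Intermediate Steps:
o = 16 (o = (-5*(-4)*4)/5 = (20*4)/5 = (⅕)*80 = 16)
B(m) = 2*√3 (B(m) = √(-4 + 16) = √12 = 2*√3)
(B(-3)*(-44))*28 = ((2*√3)*(-44))*28 = -88*√3*28 = -2464*√3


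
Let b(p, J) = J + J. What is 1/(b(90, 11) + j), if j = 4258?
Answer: 1/4280 ≈ 0.00023364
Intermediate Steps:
b(p, J) = 2*J
1/(b(90, 11) + j) = 1/(2*11 + 4258) = 1/(22 + 4258) = 1/4280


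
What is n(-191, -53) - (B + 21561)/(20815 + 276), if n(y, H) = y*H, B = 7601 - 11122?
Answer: 213486153/21091 ≈ 10122.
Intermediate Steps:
B = -3521
n(y, H) = H*y
n(-191, -53) - (B + 21561)/(20815 + 276) = -53*(-191) - (-3521 + 21561)/(20815 + 276) = 10123 - 18040/21091 = 213486153/21091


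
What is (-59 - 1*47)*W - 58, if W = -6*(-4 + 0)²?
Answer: 10118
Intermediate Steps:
W = -96 (W = -6*(-4)² = -6*16 = -96)
(-59 - 1*47)*W - 58 = (-59 - 1*47)*(-96) - 58 = (-59 - 47)*(-96) - 58 = -106*(-96) - 58 = 10176 - 58 = 10118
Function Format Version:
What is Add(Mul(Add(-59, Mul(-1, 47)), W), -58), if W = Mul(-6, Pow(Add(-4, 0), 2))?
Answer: 10118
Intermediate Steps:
W = -96 (W = Mul(-6, Pow(-4, 2)) = Mul(-6, 16) = -96)
Add(Mul(Add(-59, Mul(-1, 47)), W), -58) = Add(Mul(Add(-59, Mul(-1, 47)), -96), -58) = Add(Mul(Add(-59, -47), -96), -58) = Add(Mul(-106, -96), -58) = Add(10176, -58) = 10118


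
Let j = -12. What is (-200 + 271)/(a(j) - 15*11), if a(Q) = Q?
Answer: -71/177 ≈ -0.40113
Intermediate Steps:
(-200 + 271)/(a(j) - 15*11) = (-200 + 271)/(-12 - 15*11) = 71/(-12 - 165) = 71/(-177) = 71*(-1/177) = -71/177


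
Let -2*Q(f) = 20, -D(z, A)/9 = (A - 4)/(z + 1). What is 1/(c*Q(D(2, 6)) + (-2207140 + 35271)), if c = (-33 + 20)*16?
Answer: -1/2169789 ≈ -4.6087e-7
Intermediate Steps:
D(z, A) = -9*(-4 + A)/(1 + z) (D(z, A) = -9*(A - 4)/(z + 1) = -9*(-4 + A)/(1 + z))
Q(f) = -10 (Q(f) = -½*20 = -10)
c = -208 (c = -13*16 = -208)
1/(c*Q(D(2, 6)) + (-2207140 + 35271)) = 1/(-208*(-10) + (-2207140 + 35271)) = 1/(2080 - 2171869) = 1/(-2169789) = -1/2169789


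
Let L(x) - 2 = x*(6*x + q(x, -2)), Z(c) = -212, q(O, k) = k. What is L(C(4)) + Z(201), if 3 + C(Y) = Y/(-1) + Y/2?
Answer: -50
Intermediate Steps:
C(Y) = -3 - Y/2 (C(Y) = -3 + (Y/(-1) + Y/2) = -3 + (Y*(-1) + Y*(½)) = -3 + (-Y + Y/2) = -3 - Y/2)
L(x) = 2 + x*(-2 + 6*x) (L(x) = 2 + x*(6*x - 2) = 2 + x*(-2 + 6*x))
L(C(4)) + Z(201) = (2 - 2*(-3 - ½*4) + 6*(-3 - ½*4)²) - 212 = (2 - 2*(-3 - 2) + 6*(-3 - 2)²) - 212 = (2 - 2*(-5) + 6*(-5)²) - 212 = (2 + 10 + 6*25) - 212 = (2 + 10 + 150) - 212 = 162 - 212 = -50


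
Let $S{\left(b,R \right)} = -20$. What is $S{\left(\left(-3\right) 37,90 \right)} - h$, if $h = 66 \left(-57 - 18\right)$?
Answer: $4930$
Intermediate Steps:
$h = -4950$ ($h = 66 \left(-75\right) = -4950$)
$S{\left(\left(-3\right) 37,90 \right)} - h = -20 - -4950 = -20 + 4950 = 4930$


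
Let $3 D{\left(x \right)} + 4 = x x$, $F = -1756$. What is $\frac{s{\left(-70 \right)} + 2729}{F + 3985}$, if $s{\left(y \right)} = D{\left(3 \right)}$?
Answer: $\frac{8192}{6687} \approx 1.2251$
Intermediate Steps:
$D{\left(x \right)} = - \frac{4}{3} + \frac{x^{2}}{3}$ ($D{\left(x \right)} = - \frac{4}{3} + \frac{x x}{3} = - \frac{4}{3} + \frac{x^{2}}{3}$)
$s{\left(y \right)} = \frac{5}{3}$ ($s{\left(y \right)} = - \frac{4}{3} + \frac{3^{2}}{3} = - \frac{4}{3} + \frac{1}{3} \cdot 9 = - \frac{4}{3} + 3 = \frac{5}{3}$)
$\frac{s{\left(-70 \right)} + 2729}{F + 3985} = \frac{\frac{5}{3} + 2729}{-1756 + 3985} = \frac{8192}{3 \cdot 2229} = \frac{8192}{3} \cdot \frac{1}{2229} = \frac{8192}{6687}$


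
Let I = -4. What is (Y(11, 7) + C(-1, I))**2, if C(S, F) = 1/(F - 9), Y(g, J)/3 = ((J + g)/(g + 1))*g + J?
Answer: 3352561/676 ≈ 4959.4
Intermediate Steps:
Y(g, J) = 3*J + 3*g*(J + g)/(1 + g) (Y(g, J) = 3*(((J + g)/(g + 1))*g + J) = 3*(((J + g)/(1 + g))*g + J) = 3*(g*(J + g)/(1 + g) + J) = 3*(J + g*(J + g)/(1 + g)) = 3*J + 3*g*(J + g)/(1 + g))
C(S, F) = 1/(-9 + F)
(Y(11, 7) + C(-1, I))**2 = (3*(7 + 11**2 + 2*7*11)/(1 + 11) + 1/(-9 - 4))**2 = (3*(7 + 121 + 154)/12 + 1/(-13))**2 = (3*(1/12)*282 - 1/13)**2 = (141/2 - 1/13)**2 = (1831/26)**2 = 3352561/676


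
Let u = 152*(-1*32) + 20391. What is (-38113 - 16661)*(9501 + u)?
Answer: -1370883672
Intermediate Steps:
u = 15527 (u = 152*(-32) + 20391 = -4864 + 20391 = 15527)
(-38113 - 16661)*(9501 + u) = (-38113 - 16661)*(9501 + 15527) = -54774*25028 = -1370883672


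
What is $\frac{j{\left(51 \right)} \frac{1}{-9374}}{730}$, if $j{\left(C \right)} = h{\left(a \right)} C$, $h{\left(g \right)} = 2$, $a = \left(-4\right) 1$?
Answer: $- \frac{51}{3421510} \approx -1.4906 \cdot 10^{-5}$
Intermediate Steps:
$a = -4$
$j{\left(C \right)} = 2 C$
$\frac{j{\left(51 \right)} \frac{1}{-9374}}{730} = \frac{2 \cdot 51 \frac{1}{-9374}}{730} = 102 \left(- \frac{1}{9374}\right) \frac{1}{730} = \left(- \frac{51}{4687}\right) \frac{1}{730} = - \frac{51}{3421510}$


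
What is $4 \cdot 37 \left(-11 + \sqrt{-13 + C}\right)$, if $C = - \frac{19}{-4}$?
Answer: $-1628 + 74 i \sqrt{33} \approx -1628.0 + 425.1 i$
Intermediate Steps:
$C = \frac{19}{4}$ ($C = \left(-19\right) \left(- \frac{1}{4}\right) = \frac{19}{4} \approx 4.75$)
$4 \cdot 37 \left(-11 + \sqrt{-13 + C}\right) = 4 \cdot 37 \left(-11 + \sqrt{-13 + \frac{19}{4}}\right) = 4 \cdot 37 \left(-11 + \sqrt{- \frac{33}{4}}\right) = 4 \cdot 37 \left(-11 + \frac{i \sqrt{33}}{2}\right) = 4 \left(-407 + \frac{37 i \sqrt{33}}{2}\right) = -1628 + 74 i \sqrt{33}$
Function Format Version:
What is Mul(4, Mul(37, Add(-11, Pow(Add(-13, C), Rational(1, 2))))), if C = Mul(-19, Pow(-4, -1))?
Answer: Add(-1628, Mul(74, I, Pow(33, Rational(1, 2)))) ≈ Add(-1628.0, Mul(425.10, I))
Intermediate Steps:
C = Rational(19, 4) (C = Mul(-19, Rational(-1, 4)) = Rational(19, 4) ≈ 4.7500)
Mul(4, Mul(37, Add(-11, Pow(Add(-13, C), Rational(1, 2))))) = Mul(4, Mul(37, Add(-11, Pow(Add(-13, Rational(19, 4)), Rational(1, 2))))) = Mul(4, Mul(37, Add(-11, Pow(Rational(-33, 4), Rational(1, 2))))) = Mul(4, Mul(37, Add(-11, Mul(Rational(1, 2), I, Pow(33, Rational(1, 2)))))) = Mul(4, Add(-407, Mul(Rational(37, 2), I, Pow(33, Rational(1, 2))))) = Add(-1628, Mul(74, I, Pow(33, Rational(1, 2))))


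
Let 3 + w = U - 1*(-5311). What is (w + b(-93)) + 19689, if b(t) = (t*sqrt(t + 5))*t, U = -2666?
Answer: 22331 + 17298*I*sqrt(22) ≈ 22331.0 + 81135.0*I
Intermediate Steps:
w = 2642 (w = -3 + (-2666 - 1*(-5311)) = -3 + (-2666 + 5311) = -3 + 2645 = 2642)
b(t) = t**2*sqrt(5 + t) (b(t) = (t*sqrt(5 + t))*t = t**2*sqrt(5 + t))
(w + b(-93)) + 19689 = (2642 + (-93)**2*sqrt(5 - 93)) + 19689 = (2642 + 8649*sqrt(-88)) + 19689 = (2642 + 8649*(2*I*sqrt(22))) + 19689 = (2642 + 17298*I*sqrt(22)) + 19689 = 22331 + 17298*I*sqrt(22)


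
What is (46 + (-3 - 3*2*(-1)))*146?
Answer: 7154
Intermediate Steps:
(46 + (-3 - 3*2*(-1)))*146 = (46 + (-3 - 6*(-1)))*146 = (46 + (-3 + 6))*146 = (46 + 3)*146 = 49*146 = 7154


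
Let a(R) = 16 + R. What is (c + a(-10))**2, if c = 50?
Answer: 3136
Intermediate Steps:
(c + a(-10))**2 = (50 + (16 - 10))**2 = (50 + 6)**2 = 56**2 = 3136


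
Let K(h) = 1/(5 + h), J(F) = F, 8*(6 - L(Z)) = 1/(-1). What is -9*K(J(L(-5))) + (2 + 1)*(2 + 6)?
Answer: 2064/89 ≈ 23.191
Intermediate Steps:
L(Z) = 49/8 (L(Z) = 6 - ⅛/(-1) = 6 - ⅛*(-1) = 6 + ⅛ = 49/8)
-9*K(J(L(-5))) + (2 + 1)*(2 + 6) = -9/(5 + 49/8) + (2 + 1)*(2 + 6) = -9/89/8 + 3*8 = -9*8/89 + 24 = -72/89 + 24 = 2064/89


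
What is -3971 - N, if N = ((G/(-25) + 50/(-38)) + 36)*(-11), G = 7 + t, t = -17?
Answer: -340582/95 ≈ -3585.1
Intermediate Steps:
G = -10 (G = 7 - 17 = -10)
N = -36663/95 (N = ((-10/(-25) + 50/(-38)) + 36)*(-11) = ((-10*(-1/25) + 50*(-1/38)) + 36)*(-11) = ((2/5 - 25/19) + 36)*(-11) = (-87/95 + 36)*(-11) = (3333/95)*(-11) = -36663/95 ≈ -385.93)
-3971 - N = -3971 - 1*(-36663/95) = -3971 + 36663/95 = -340582/95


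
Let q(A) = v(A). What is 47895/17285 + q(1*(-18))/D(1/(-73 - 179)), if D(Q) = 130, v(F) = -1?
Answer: 1241813/449410 ≈ 2.7632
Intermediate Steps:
q(A) = -1
47895/17285 + q(1*(-18))/D(1/(-73 - 179)) = 47895/17285 - 1/130 = 47895*(1/17285) - 1*1/130 = 9579/3457 - 1/130 = 1241813/449410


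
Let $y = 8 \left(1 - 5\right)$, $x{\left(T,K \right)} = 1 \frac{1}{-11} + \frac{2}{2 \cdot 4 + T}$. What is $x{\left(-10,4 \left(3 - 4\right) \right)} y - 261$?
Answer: $- \frac{2487}{11} \approx -226.09$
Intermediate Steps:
$x{\left(T,K \right)} = - \frac{1}{11} + \frac{2}{8 + T}$ ($x{\left(T,K \right)} = 1 \left(- \frac{1}{11}\right) + \frac{2}{8 + T} = - \frac{1}{11} + \frac{2}{8 + T}$)
$y = -32$ ($y = 8 \left(-4\right) = -32$)
$x{\left(-10,4 \left(3 - 4\right) \right)} y - 261 = \frac{14 - -10}{11 \left(8 - 10\right)} \left(-32\right) - 261 = \frac{14 + 10}{11 \left(-2\right)} \left(-32\right) - 261 = \frac{1}{11} \left(- \frac{1}{2}\right) 24 \left(-32\right) - 261 = \left(- \frac{12}{11}\right) \left(-32\right) - 261 = \frac{384}{11} - 261 = - \frac{2487}{11}$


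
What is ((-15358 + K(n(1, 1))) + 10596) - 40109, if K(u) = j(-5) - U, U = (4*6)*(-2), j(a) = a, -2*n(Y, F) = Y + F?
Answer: -44828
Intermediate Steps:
n(Y, F) = -F/2 - Y/2 (n(Y, F) = -(Y + F)/2 = -(F + Y)/2 = -F/2 - Y/2)
U = -48 (U = 24*(-2) = -48)
K(u) = 43 (K(u) = -5 - 1*(-48) = -5 + 48 = 43)
((-15358 + K(n(1, 1))) + 10596) - 40109 = ((-15358 + 43) + 10596) - 40109 = (-15315 + 10596) - 40109 = -4719 - 40109 = -44828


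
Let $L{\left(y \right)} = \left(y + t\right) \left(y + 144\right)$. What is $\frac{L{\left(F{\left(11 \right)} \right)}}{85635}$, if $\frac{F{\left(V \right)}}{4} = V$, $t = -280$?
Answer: $- \frac{44368}{85635} \approx -0.51811$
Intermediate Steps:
$F{\left(V \right)} = 4 V$
$L{\left(y \right)} = \left(-280 + y\right) \left(144 + y\right)$ ($L{\left(y \right)} = \left(y - 280\right) \left(y + 144\right) = \left(-280 + y\right) \left(144 + y\right)$)
$\frac{L{\left(F{\left(11 \right)} \right)}}{85635} = \frac{-40320 + \left(4 \cdot 11\right)^{2} - 136 \cdot 4 \cdot 11}{85635} = \left(-40320 + 44^{2} - 5984\right) \frac{1}{85635} = \left(-40320 + 1936 - 5984\right) \frac{1}{85635} = \left(-44368\right) \frac{1}{85635} = - \frac{44368}{85635}$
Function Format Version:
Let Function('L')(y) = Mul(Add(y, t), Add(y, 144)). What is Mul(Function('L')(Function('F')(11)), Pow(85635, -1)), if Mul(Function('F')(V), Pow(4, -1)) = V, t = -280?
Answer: Rational(-44368, 85635) ≈ -0.51811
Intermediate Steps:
Function('F')(V) = Mul(4, V)
Function('L')(y) = Mul(Add(-280, y), Add(144, y)) (Function('L')(y) = Mul(Add(y, -280), Add(y, 144)) = Mul(Add(-280, y), Add(144, y)))
Mul(Function('L')(Function('F')(11)), Pow(85635, -1)) = Mul(Add(-40320, Pow(Mul(4, 11), 2), Mul(-136, Mul(4, 11))), Pow(85635, -1)) = Mul(Add(-40320, Pow(44, 2), Mul(-136, 44)), Rational(1, 85635)) = Mul(Add(-40320, 1936, -5984), Rational(1, 85635)) = Mul(-44368, Rational(1, 85635)) = Rational(-44368, 85635)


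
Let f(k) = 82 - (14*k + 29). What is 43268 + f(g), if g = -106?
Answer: 44805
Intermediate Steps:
f(k) = 53 - 14*k (f(k) = 82 - (29 + 14*k) = 82 + (-29 - 14*k) = 53 - 14*k)
43268 + f(g) = 43268 + (53 - 14*(-106)) = 43268 + (53 + 1484) = 43268 + 1537 = 44805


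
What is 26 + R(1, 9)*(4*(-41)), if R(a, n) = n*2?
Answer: -2926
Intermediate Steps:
R(a, n) = 2*n
26 + R(1, 9)*(4*(-41)) = 26 + (2*9)*(4*(-41)) = 26 + 18*(-164) = 26 - 2952 = -2926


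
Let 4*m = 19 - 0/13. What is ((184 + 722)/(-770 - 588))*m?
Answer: -8607/2716 ≈ -3.1690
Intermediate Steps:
m = 19/4 (m = (19 - 0/13)/4 = (19 - 1*0)/4 = (19 + 0)/4 = (¼)*19 = 19/4 ≈ 4.7500)
((184 + 722)/(-770 - 588))*m = ((184 + 722)/(-770 - 588))*(19/4) = (906/(-1358))*(19/4) = (906*(-1/1358))*(19/4) = -453/679*19/4 = -8607/2716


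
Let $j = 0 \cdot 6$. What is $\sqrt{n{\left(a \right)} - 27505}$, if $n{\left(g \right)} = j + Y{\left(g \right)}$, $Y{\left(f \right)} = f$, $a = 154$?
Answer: $3 i \sqrt{3039} \approx 165.38 i$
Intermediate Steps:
$j = 0$
$n{\left(g \right)} = g$ ($n{\left(g \right)} = 0 + g = g$)
$\sqrt{n{\left(a \right)} - 27505} = \sqrt{154 - 27505} = \sqrt{-27351} = 3 i \sqrt{3039}$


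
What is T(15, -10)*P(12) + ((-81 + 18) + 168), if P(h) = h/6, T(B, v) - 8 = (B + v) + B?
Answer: 161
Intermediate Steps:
T(B, v) = 8 + v + 2*B (T(B, v) = 8 + ((B + v) + B) = 8 + (v + 2*B) = 8 + v + 2*B)
P(h) = h/6 (P(h) = h*(⅙) = h/6)
T(15, -10)*P(12) + ((-81 + 18) + 168) = (8 - 10 + 2*15)*((⅙)*12) + ((-81 + 18) + 168) = (8 - 10 + 30)*2 + (-63 + 168) = 28*2 + 105 = 56 + 105 = 161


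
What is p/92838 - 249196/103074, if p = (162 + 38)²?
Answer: -1584324854/797432001 ≈ -1.9868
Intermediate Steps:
p = 40000 (p = 200² = 40000)
p/92838 - 249196/103074 = 40000/92838 - 249196/103074 = 40000*(1/92838) - 249196*1/103074 = 20000/46419 - 124598/51537 = -1584324854/797432001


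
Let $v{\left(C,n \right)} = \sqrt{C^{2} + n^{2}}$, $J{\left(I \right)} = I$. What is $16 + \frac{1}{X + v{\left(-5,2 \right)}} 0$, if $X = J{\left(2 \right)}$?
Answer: $16$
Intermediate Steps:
$X = 2$
$16 + \frac{1}{X + v{\left(-5,2 \right)}} 0 = 16 + \frac{1}{2 + \sqrt{\left(-5\right)^{2} + 2^{2}}} \cdot 0 = 16 + \frac{1}{2 + \sqrt{25 + 4}} \cdot 0 = 16 + \frac{1}{2 + \sqrt{29}} \cdot 0 = 16 + 0 = 16$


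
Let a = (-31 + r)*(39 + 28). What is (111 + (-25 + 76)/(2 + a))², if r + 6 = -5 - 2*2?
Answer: 116847065241/9486400 ≈ 12317.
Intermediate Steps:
r = -15 (r = -6 + (-5 - 2*2) = -6 + (-5 - 4) = -6 - 9 = -15)
a = -3082 (a = (-31 - 15)*(39 + 28) = -46*67 = -3082)
(111 + (-25 + 76)/(2 + a))² = (111 + (-25 + 76)/(2 - 3082))² = (111 + 51/(-3080))² = (111 + 51*(-1/3080))² = (111 - 51/3080)² = (341829/3080)² = 116847065241/9486400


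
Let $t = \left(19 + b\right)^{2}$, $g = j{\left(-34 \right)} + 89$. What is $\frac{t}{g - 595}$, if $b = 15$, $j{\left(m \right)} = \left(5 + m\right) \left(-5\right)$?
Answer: $- \frac{1156}{361} \approx -3.2022$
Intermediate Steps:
$j{\left(m \right)} = -25 - 5 m$
$g = 234$ ($g = \left(-25 - -170\right) + 89 = \left(-25 + 170\right) + 89 = 145 + 89 = 234$)
$t = 1156$ ($t = \left(19 + 15\right)^{2} = 34^{2} = 1156$)
$\frac{t}{g - 595} = \frac{1}{234 - 595} \cdot 1156 = \frac{1}{-361} \cdot 1156 = \left(- \frac{1}{361}\right) 1156 = - \frac{1156}{361}$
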